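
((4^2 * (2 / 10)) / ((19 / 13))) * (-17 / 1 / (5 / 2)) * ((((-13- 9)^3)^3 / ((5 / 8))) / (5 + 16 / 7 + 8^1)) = 478117242860601344 / 254125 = 1881425451492.77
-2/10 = -1/5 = -0.20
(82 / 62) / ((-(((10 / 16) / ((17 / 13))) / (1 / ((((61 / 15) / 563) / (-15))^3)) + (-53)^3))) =2266864178170275000 / 255170782581881480898343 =0.00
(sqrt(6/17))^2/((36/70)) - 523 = -26638/51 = -522.31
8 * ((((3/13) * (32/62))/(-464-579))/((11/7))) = -384/660517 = -0.00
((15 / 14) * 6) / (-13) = -45 / 91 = -0.49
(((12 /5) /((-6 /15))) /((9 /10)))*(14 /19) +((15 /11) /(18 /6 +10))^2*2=-5700070 /1165593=-4.89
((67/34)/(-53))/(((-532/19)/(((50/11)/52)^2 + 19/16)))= 26199077/16508395904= 0.00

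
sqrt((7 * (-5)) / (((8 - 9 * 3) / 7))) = 7 * sqrt(95) / 19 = 3.59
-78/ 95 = -0.82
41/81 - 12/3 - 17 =-1660/81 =-20.49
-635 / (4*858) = -635 / 3432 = -0.19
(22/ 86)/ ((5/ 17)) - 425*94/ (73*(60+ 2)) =-7.96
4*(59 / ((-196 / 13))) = -767 / 49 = -15.65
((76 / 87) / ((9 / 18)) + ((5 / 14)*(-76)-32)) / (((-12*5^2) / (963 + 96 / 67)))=53776729 / 291450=184.51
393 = 393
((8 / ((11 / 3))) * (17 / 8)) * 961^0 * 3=153 / 11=13.91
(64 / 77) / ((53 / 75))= 4800 / 4081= 1.18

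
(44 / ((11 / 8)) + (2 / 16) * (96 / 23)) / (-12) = -187 / 69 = -2.71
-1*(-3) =3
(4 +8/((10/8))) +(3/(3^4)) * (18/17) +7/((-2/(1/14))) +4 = 14473/1020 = 14.19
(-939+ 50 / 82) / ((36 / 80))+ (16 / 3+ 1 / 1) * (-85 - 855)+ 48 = -2948548 / 369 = -7990.64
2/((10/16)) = 16/5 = 3.20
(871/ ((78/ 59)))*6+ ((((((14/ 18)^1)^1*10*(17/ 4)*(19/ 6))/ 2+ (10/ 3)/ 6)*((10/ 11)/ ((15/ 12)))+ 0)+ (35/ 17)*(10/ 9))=20164472/ 5049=3993.76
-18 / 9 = -2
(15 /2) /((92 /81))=1215 /184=6.60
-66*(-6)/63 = 44/7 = 6.29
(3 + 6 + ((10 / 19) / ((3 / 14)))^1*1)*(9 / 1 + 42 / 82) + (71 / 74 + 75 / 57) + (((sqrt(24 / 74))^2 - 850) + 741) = 148301 / 57646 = 2.57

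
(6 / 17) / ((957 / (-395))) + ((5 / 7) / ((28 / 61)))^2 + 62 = 13390583951 / 208329968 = 64.28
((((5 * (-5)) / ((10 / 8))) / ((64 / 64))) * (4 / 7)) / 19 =-0.60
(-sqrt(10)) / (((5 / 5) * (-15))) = sqrt(10) / 15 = 0.21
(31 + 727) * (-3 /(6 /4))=-1516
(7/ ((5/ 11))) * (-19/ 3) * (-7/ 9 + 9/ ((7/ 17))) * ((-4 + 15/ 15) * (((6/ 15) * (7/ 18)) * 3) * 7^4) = 4664816464/ 675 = 6910839.21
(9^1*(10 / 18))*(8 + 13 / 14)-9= 499 / 14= 35.64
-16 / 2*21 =-168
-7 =-7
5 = 5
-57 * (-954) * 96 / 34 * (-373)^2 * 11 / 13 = 3994613970336 / 221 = 18075176336.36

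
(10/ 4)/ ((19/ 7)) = 35/ 38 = 0.92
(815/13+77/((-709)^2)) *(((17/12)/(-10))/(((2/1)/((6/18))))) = -1.48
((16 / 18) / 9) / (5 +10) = 8 / 1215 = 0.01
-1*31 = -31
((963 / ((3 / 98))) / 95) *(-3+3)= 0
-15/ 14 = -1.07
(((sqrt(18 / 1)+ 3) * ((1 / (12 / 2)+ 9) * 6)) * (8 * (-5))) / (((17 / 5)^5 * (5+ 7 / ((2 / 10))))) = -515625 * sqrt(2) / 1419857- 515625 / 1419857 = -0.88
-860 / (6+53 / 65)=-55900 / 443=-126.19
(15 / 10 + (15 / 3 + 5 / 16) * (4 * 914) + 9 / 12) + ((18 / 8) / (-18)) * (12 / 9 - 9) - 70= 464537 / 24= 19355.71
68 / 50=34 / 25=1.36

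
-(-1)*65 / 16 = 65 / 16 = 4.06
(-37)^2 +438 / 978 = 223220 / 163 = 1369.45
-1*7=-7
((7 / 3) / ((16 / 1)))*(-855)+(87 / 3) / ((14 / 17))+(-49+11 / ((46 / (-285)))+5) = -519387 / 2576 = -201.63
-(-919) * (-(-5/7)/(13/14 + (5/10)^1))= 919/2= 459.50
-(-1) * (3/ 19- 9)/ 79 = -168/ 1501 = -0.11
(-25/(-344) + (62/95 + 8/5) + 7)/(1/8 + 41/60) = 914253/79249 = 11.54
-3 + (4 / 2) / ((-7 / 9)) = -5.57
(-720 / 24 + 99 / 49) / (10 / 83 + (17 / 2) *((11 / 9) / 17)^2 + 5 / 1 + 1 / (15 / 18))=-4.40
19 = 19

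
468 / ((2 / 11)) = 2574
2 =2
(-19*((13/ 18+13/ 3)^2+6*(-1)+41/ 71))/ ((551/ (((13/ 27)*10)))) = -30108715/ 9006066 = -3.34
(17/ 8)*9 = 153/ 8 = 19.12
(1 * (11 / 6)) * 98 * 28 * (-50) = -754600 / 3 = -251533.33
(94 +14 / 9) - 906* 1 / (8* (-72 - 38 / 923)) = 232502431 / 2393784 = 97.13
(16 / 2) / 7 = 8 / 7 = 1.14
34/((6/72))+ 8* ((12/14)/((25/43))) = 73464/175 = 419.79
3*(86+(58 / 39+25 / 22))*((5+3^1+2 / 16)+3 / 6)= 5246691 / 2288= 2293.13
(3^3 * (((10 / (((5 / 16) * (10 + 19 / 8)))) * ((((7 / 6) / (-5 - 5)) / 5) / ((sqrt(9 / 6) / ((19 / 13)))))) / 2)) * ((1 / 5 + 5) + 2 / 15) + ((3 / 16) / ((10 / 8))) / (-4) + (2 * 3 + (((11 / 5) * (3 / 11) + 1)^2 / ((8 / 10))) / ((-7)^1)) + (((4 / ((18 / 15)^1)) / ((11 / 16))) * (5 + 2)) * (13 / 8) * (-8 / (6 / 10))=-735.03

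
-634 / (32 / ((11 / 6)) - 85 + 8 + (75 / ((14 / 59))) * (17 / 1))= -97636 / 818305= -0.12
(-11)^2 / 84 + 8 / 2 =457 / 84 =5.44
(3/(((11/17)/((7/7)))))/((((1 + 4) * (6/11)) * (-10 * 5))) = -17/500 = -0.03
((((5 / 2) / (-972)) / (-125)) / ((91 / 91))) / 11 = 1 / 534600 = 0.00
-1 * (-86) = 86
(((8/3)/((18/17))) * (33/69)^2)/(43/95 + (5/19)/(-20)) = 3126640/2385261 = 1.31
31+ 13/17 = 31.76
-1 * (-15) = 15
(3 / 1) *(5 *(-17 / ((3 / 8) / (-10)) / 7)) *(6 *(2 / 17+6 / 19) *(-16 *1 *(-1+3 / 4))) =192000 / 19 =10105.26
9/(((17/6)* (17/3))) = 162/289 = 0.56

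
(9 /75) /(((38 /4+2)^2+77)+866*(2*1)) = 12 /194125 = 0.00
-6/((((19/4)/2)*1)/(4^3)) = -3072/19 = -161.68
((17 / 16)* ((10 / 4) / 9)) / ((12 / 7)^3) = 29155 / 497664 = 0.06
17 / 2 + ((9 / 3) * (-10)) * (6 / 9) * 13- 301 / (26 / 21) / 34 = -228647 / 884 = -258.65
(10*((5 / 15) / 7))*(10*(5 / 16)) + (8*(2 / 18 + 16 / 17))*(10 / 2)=186695 / 4284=43.58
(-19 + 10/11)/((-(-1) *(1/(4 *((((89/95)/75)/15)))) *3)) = -70844/3526875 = -0.02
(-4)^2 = 16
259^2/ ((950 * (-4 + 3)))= -67081/ 950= -70.61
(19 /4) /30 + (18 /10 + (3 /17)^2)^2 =175966079 /50112600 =3.51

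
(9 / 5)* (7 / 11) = 63 / 55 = 1.15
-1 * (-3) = 3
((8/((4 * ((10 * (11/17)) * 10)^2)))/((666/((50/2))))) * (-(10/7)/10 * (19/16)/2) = -5491/3610252800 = -0.00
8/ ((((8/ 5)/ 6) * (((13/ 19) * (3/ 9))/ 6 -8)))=-10260/ 2723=-3.77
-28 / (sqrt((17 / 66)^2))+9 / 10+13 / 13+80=-4557 / 170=-26.81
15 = 15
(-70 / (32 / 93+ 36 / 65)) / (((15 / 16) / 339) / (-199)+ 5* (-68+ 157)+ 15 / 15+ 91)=-38061496200 / 262183661743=-0.15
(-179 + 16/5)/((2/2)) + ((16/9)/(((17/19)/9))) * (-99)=-165423/85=-1946.15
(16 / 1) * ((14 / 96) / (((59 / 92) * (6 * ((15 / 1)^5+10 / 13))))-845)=-70871447037014 / 5241970935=-13520.00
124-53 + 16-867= -780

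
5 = 5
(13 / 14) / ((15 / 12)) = 26 / 35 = 0.74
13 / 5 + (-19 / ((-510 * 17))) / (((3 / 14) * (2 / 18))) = 778 / 289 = 2.69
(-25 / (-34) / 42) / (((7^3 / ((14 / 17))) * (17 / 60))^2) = 30000 / 23863536599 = 0.00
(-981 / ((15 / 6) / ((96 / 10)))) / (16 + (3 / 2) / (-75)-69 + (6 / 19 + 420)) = -3578688 / 348931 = -10.26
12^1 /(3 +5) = 3 /2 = 1.50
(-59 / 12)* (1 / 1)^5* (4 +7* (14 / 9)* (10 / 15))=-4484 / 81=-55.36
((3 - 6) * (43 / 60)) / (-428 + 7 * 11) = 43 / 7020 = 0.01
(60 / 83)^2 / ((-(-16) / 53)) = 11925 / 6889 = 1.73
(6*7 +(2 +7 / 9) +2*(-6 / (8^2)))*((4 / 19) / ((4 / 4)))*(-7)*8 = -525.70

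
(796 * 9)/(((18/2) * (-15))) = -796/15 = -53.07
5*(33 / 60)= 11 / 4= 2.75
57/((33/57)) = 98.45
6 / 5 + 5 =31 / 5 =6.20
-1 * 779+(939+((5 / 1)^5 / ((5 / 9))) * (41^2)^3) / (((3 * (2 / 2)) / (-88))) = -783767199793323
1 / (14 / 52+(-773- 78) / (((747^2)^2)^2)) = 2520798678511269809498586 / 678676567291495717919801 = 3.71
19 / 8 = 2.38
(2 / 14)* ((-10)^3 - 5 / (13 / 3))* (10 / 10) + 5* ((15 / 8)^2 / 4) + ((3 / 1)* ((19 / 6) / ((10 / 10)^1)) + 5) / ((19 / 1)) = -61022043 / 442624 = -137.86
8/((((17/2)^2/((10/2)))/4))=640/289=2.21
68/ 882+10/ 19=5056/ 8379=0.60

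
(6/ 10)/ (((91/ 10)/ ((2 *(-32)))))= -384/ 91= -4.22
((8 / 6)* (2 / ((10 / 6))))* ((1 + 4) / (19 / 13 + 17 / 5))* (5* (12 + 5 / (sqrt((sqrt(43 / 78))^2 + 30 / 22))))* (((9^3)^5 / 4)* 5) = 1672865448269023125* sqrt(1409694) / 259594 + 2007438537922827750 / 79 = 33061800874841459.60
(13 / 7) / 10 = 13 / 70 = 0.19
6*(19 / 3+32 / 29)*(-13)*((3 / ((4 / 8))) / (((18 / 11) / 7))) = -1295294 / 87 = -14888.44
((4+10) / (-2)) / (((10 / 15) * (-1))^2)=-63 / 4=-15.75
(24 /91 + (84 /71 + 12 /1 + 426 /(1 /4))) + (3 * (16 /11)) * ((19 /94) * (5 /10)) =5738324316 /3340337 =1717.89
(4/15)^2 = 16/225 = 0.07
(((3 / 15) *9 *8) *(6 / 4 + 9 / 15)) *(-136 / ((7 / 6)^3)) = -3172608 / 1225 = -2589.88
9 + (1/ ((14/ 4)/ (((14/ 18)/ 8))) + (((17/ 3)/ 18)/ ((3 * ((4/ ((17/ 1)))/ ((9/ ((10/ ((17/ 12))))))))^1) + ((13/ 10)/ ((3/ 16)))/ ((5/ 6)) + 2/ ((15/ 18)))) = 877669/ 43200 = 20.32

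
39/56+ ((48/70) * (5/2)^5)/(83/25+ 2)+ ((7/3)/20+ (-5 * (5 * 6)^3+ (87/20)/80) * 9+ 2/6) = -1809842813307/1489600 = -1214985.78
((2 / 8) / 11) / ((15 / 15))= 1 / 44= 0.02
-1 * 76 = -76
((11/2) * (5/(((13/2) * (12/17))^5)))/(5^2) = 15618427/28871743680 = 0.00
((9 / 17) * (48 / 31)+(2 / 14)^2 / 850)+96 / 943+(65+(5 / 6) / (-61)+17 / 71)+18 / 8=2164048633214813 / 31639369937700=68.40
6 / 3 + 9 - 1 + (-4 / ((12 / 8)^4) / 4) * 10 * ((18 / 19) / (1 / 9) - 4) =1.06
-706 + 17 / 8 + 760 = 449 / 8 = 56.12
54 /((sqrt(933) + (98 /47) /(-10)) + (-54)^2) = 4347663795 /234731294798 -1491075*sqrt(933) /234731294798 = 0.02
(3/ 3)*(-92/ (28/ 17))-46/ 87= -34339/ 609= -56.39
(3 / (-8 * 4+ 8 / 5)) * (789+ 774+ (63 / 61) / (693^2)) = -1816999225 / 11780076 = -154.24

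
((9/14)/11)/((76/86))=387/5852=0.07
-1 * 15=-15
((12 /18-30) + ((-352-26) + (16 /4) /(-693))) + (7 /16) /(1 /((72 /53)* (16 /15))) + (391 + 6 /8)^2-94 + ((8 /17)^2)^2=37539949139975069 /245411424720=152967.41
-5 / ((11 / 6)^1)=-30 / 11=-2.73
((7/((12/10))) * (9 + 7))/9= 280/27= 10.37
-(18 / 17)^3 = -5832 / 4913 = -1.19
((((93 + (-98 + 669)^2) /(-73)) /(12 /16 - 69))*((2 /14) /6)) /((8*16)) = 163067 /13392288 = 0.01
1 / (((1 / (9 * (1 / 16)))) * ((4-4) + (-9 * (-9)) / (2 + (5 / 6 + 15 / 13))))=311 / 11232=0.03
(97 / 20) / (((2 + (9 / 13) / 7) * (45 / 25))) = 8827 / 6876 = 1.28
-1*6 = -6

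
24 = 24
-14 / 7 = -2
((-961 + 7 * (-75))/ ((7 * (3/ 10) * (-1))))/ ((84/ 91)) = 48295/ 63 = 766.59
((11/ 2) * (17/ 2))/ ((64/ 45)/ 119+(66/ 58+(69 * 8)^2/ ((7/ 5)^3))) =1422968085/ 3379964119916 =0.00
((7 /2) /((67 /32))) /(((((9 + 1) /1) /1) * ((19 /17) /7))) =6664 /6365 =1.05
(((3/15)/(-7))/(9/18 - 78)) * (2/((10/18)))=36/27125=0.00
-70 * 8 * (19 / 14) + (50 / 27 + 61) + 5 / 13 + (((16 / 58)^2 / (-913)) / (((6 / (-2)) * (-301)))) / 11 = -621753849795020 / 892345567113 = -696.76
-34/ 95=-0.36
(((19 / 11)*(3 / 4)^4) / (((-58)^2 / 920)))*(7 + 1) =176985 / 148016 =1.20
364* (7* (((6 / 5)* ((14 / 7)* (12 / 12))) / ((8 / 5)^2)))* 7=66885 / 4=16721.25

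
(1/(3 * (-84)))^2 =1/63504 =0.00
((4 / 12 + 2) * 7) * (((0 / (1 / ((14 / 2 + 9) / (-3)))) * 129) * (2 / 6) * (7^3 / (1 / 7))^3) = 0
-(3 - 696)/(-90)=-77/10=-7.70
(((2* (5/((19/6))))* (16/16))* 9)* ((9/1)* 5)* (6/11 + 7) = 2016900/209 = 9650.24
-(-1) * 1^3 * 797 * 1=797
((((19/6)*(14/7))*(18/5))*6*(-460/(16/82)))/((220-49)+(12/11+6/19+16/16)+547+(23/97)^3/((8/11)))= -492140690995536/1099360853893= -447.66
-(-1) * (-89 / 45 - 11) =-584 / 45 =-12.98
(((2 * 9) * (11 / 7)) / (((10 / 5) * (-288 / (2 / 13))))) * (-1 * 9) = 99 / 1456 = 0.07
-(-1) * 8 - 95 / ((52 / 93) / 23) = -202789 / 52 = -3899.79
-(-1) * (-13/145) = -13/145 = -0.09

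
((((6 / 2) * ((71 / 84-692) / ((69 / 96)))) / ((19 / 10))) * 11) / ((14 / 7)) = -25545080 / 3059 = -8350.79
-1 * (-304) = 304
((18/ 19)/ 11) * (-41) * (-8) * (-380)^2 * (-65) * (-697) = 2032853472000/ 11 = 184804861090.91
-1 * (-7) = 7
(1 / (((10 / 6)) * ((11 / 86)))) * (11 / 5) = 258 / 25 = 10.32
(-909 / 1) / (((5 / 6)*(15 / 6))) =-10908 / 25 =-436.32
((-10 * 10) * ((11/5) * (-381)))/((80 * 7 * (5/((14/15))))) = 27.94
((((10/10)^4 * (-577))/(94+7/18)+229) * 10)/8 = 1893425/6796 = 278.61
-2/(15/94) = -188/15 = -12.53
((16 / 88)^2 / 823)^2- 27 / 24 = -89250964873 / 79334191112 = -1.12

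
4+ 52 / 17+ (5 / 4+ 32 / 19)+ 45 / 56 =195289 / 18088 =10.80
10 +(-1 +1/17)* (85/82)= 370/41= 9.02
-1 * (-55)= 55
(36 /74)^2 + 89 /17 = 127349 /23273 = 5.47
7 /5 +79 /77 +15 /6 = 3793 /770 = 4.93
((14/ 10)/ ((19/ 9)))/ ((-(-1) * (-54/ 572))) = -2002/ 285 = -7.02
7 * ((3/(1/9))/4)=189/4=47.25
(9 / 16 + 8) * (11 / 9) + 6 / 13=20455 / 1872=10.93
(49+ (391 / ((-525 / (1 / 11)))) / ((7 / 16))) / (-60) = -1974569 / 2425500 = -0.81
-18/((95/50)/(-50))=473.68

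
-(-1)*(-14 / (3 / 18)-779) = -863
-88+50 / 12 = -503 / 6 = -83.83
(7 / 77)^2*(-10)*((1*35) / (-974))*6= 1050 / 58927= 0.02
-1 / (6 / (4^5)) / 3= -512 / 9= -56.89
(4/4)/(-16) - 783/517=-13045/8272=-1.58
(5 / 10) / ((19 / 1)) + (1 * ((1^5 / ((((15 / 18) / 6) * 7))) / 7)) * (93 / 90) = 8293 / 46550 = 0.18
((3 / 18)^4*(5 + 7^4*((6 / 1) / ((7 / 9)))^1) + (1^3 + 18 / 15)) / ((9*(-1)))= -106891 / 58320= -1.83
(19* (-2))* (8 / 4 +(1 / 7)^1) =-570 / 7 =-81.43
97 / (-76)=-97 / 76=-1.28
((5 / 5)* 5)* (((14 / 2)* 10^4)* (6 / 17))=2100000 / 17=123529.41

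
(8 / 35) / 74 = 4 / 1295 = 0.00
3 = 3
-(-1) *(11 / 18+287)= 5177 / 18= 287.61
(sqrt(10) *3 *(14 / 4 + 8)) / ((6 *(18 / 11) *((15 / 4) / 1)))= 253 *sqrt(10) / 270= 2.96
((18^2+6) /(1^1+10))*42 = 1260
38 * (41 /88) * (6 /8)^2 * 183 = 1822.46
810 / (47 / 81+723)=1.12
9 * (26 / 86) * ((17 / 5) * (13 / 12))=10.02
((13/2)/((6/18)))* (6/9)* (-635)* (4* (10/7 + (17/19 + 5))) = -32161480/133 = -241815.64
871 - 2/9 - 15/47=368204/423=870.46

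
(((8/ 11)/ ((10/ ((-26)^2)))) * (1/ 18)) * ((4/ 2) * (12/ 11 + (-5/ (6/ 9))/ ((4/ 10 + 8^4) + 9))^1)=5683288/ 955295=5.95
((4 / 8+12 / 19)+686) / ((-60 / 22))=-287221 / 1140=-251.95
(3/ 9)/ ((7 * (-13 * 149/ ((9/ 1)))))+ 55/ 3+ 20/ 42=765106/ 40677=18.81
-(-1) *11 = 11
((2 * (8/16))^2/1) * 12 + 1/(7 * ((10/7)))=121/10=12.10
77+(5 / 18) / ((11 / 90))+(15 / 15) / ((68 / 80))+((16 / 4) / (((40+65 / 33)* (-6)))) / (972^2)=9842731366423 / 122347166040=80.45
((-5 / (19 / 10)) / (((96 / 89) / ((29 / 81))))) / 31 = -64525 / 2290032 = -0.03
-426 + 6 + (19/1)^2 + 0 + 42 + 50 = 33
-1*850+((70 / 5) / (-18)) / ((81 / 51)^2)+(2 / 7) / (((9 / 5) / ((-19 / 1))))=-39190621 / 45927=-853.32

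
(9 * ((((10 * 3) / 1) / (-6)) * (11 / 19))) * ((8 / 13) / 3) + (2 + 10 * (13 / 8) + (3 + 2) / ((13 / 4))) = 14271 / 988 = 14.44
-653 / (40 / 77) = -50281 / 40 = -1257.02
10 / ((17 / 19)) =190 / 17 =11.18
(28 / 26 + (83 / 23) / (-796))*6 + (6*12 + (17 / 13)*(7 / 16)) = 79.01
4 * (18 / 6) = 12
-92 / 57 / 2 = -46 / 57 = -0.81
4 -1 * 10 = -6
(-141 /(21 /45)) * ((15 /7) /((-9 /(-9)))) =-31725 /49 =-647.45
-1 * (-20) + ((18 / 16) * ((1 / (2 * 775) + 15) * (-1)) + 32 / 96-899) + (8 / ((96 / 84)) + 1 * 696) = -7162577 / 37200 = -192.54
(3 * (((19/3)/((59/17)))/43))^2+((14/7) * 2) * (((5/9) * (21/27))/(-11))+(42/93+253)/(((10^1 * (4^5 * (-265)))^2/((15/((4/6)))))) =-73789913764902977246573/523638999981008879616000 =-0.14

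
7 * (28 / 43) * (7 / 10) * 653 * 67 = 30013186 / 215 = 139596.21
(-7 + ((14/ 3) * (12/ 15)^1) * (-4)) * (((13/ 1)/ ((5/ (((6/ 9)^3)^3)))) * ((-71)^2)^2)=-55647108934144/ 1476225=-37695547.04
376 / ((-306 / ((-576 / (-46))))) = -6016 / 391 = -15.39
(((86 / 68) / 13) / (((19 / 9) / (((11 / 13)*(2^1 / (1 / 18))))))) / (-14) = -38313 / 382109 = -0.10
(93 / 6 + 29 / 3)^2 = 22801 / 36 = 633.36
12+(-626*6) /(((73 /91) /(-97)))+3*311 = 33223197 /73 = 455112.29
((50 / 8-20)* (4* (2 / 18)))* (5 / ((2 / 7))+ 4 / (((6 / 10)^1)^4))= -430925 / 1458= -295.56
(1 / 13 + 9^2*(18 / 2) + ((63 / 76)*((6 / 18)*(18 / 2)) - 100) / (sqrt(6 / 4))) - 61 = 8685 / 13 - 7411*sqrt(6) / 228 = 588.46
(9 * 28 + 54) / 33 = 102 / 11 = 9.27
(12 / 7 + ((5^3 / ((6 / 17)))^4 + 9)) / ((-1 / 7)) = -142736084081575 / 1296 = -110135867346.89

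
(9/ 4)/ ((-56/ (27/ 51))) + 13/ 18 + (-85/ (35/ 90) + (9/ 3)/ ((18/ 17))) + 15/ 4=-7241233/ 34272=-211.29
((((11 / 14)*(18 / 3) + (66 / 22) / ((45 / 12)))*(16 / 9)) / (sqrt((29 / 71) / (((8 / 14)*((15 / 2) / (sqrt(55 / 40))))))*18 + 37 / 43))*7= 9.98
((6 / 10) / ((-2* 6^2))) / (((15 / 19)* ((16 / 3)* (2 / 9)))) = -0.01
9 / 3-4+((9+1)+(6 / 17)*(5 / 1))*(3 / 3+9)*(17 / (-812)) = -703 / 203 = -3.46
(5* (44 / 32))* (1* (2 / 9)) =55 / 36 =1.53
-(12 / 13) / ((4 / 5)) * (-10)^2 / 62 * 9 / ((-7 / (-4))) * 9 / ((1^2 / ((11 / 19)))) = -2673000 / 53599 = -49.87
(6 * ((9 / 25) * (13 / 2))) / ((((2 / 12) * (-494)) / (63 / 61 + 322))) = -319221 / 5795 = -55.09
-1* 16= -16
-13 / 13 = -1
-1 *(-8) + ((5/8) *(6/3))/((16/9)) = 557/64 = 8.70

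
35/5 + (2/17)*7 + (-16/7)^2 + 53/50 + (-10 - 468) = -19321101/41650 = -463.89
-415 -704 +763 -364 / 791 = -40280 / 113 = -356.46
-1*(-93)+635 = 728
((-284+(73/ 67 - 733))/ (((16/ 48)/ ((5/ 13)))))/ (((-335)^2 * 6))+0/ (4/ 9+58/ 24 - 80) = -0.00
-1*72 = -72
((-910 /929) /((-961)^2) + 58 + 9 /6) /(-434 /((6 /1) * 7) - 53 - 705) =-306288504753 /3955154151490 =-0.08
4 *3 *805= 9660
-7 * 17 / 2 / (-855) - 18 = -30661 / 1710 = -17.93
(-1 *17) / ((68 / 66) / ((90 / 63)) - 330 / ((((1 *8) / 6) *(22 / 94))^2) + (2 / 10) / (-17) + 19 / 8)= 38148 / 7597561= 0.01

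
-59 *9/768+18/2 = 2127/256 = 8.31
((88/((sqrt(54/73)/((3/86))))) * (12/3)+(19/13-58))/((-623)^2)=-15/102973+88 * sqrt(438)/50068641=-0.00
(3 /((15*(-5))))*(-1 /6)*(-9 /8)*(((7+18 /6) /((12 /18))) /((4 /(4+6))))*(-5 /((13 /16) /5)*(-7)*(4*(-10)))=31500 /13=2423.08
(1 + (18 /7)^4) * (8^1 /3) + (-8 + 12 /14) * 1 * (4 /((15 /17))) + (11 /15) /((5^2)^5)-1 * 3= 29500341823286 /351708984375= 83.88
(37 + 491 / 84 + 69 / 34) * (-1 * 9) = -192243 / 476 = -403.87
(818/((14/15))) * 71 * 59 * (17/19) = 436891755/133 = 3284900.41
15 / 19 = 0.79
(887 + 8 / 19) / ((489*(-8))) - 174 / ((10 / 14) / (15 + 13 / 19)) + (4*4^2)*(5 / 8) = -1405133873 / 371640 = -3780.90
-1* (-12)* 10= 120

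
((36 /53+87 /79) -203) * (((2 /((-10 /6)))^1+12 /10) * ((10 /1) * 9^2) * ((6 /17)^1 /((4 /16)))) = 0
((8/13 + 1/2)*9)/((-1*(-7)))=261/182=1.43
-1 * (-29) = 29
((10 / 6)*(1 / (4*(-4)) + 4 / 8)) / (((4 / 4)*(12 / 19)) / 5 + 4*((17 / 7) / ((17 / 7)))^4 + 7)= 475 / 7248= 0.07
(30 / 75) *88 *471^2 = 7808803.20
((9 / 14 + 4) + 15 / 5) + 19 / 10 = 334 / 35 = 9.54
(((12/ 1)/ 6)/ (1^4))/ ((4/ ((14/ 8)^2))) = 1.53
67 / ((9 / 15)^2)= 1675 / 9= 186.11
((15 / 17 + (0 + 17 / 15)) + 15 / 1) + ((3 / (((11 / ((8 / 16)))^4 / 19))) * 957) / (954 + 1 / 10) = 15200568113 / 893313960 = 17.02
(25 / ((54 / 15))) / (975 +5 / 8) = 100 / 14049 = 0.01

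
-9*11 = -99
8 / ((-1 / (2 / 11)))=-16 / 11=-1.45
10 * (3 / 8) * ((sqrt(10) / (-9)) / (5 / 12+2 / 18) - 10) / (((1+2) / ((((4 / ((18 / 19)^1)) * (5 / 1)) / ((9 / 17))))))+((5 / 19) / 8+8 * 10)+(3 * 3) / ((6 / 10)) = -4966955 / 12312 - 850 * sqrt(10) / 81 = -436.61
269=269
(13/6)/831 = 13/4986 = 0.00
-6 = -6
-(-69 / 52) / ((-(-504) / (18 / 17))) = 69 / 24752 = 0.00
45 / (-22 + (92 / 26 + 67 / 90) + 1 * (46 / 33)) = -2.76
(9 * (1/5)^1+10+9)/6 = 52/15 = 3.47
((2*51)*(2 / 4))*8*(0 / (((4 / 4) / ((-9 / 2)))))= 0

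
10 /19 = 0.53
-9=-9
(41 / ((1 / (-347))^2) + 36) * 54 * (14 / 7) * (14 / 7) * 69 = 73578141720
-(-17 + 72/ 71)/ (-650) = -227/ 9230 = -0.02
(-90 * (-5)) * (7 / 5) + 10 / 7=4420 / 7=631.43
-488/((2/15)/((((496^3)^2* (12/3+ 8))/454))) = -326980907414228828160/227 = -1440444526053871489.69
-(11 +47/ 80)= -927/ 80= -11.59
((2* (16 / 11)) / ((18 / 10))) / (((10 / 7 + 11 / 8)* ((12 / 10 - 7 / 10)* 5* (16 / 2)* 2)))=224 / 15543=0.01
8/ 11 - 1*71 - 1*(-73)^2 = -59392/ 11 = -5399.27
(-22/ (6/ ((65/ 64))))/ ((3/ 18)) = -715/ 32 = -22.34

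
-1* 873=-873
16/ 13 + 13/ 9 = 313/ 117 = 2.68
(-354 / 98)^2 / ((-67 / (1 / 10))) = -0.02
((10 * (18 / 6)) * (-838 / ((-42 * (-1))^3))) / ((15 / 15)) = -2095 / 6174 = -0.34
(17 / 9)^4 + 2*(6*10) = 870841 / 6561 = 132.73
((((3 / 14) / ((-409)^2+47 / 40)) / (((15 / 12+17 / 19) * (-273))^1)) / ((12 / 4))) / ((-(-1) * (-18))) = 0.00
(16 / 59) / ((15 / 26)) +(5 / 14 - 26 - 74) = -1228751 / 12390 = -99.17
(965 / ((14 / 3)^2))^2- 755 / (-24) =229913185 / 115248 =1994.94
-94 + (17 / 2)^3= 4161 / 8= 520.12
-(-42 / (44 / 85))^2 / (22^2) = -3186225 / 234256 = -13.60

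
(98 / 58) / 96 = 49 / 2784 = 0.02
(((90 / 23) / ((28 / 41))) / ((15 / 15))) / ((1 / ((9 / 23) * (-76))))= -630990 / 3703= -170.40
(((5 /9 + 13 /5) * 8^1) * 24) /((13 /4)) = 36352 /195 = 186.42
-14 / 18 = -7 / 9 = -0.78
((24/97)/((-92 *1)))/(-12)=0.00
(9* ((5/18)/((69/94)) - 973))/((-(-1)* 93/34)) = -20535932/6417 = -3200.24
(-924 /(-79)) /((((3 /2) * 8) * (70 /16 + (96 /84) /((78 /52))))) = 12936 /68177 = 0.19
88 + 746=834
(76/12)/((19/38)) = 38/3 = 12.67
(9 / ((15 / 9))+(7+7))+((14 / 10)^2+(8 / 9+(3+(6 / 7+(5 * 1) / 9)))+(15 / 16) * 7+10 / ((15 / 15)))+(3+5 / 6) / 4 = 1113397 / 25200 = 44.18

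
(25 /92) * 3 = 75 /92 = 0.82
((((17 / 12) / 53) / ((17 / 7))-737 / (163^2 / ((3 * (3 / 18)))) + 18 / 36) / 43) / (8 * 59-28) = 8400559 / 322614401328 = 0.00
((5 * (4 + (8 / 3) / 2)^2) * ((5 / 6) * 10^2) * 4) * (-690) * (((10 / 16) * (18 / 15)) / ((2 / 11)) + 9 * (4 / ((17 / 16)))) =-63406400000 / 51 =-1243262745.10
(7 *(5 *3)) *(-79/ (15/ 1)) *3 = -1659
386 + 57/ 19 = 389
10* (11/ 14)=55/ 7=7.86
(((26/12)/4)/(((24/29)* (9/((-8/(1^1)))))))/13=-29/648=-0.04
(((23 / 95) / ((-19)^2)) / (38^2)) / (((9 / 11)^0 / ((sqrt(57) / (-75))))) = -23 * sqrt(57) / 3714148500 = -0.00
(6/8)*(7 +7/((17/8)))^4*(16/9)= 3751562500/250563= 14972.53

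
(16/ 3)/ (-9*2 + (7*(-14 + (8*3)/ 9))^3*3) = -24/ 6740717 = -0.00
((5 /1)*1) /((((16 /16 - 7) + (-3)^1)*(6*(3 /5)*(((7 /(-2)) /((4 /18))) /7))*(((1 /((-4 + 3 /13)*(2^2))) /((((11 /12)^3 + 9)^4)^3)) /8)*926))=-656948816125260975804388720083800856229205763596767225 /97191156748600319964011781214257657925337088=-6759347641.31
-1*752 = -752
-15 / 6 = -5 / 2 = -2.50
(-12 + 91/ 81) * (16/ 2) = -7048/ 81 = -87.01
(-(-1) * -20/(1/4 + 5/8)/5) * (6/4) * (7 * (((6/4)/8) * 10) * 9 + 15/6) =-5790/7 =-827.14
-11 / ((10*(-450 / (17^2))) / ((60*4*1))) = 12716 / 75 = 169.55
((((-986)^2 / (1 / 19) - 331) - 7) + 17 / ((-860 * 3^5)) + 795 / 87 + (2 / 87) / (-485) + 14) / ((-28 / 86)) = -2171723248918243 / 38279304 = -56733613.78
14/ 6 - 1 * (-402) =1213/ 3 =404.33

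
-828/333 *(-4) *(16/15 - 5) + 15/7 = -143659/3885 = -36.98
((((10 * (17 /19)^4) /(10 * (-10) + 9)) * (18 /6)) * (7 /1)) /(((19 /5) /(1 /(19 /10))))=-125281500 /611596453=-0.20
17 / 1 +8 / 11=195 / 11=17.73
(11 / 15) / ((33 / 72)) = 8 / 5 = 1.60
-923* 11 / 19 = -10153 / 19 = -534.37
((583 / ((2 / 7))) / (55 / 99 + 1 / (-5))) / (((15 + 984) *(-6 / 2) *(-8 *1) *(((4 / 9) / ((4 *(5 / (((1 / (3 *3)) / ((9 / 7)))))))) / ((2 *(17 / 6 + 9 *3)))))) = 70440975 / 9472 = 7436.76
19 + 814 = 833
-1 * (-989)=989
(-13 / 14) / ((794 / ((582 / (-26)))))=291 / 11116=0.03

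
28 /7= 4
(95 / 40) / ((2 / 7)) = 133 / 16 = 8.31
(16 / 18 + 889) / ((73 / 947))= 7584523 / 657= 11544.18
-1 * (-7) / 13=7 / 13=0.54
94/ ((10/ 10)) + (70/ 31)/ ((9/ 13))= 27136/ 279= 97.26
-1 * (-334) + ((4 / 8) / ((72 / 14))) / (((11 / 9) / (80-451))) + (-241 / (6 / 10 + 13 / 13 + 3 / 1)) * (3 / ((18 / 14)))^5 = -3319.14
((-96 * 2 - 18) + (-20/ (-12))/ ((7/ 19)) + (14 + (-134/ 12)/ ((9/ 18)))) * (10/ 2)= -1069.05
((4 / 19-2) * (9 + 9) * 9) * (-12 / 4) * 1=16524 / 19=869.68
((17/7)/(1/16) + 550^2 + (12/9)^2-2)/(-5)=-19059934/315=-60507.73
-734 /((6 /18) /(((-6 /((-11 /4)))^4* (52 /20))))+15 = -129722.31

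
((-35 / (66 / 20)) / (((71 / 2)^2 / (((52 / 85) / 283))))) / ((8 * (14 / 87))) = -3770 / 266774761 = -0.00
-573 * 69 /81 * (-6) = 8786 /3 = 2928.67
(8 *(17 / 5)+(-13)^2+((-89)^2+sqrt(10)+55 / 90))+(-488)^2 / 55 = sqrt(10)+2464645 / 198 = 12450.86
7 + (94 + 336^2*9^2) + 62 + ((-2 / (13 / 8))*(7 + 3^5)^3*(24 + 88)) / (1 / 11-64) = 391573769721 / 9139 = 42846456.91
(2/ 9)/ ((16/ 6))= 1/ 12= 0.08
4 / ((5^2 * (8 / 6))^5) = 243 / 2500000000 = 0.00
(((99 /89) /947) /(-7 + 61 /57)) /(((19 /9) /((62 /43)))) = -0.00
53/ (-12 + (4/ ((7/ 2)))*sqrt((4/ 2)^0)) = -4.88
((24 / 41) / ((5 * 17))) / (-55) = -24 / 191675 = -0.00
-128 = -128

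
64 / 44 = 16 / 11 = 1.45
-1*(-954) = 954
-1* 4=-4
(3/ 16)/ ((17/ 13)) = 39/ 272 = 0.14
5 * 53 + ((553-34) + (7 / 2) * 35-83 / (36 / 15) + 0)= 10463 / 12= 871.92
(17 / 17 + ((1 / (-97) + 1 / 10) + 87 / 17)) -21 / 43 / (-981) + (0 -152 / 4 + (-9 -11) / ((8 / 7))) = -5714585783 / 115932945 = -49.29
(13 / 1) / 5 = 13 / 5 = 2.60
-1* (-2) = 2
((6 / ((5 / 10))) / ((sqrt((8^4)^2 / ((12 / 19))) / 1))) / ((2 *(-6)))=-sqrt(57) / 38912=-0.00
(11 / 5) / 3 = 11 / 15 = 0.73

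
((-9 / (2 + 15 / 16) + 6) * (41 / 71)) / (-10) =-2829 / 16685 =-0.17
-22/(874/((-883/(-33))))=-0.67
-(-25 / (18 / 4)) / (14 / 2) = 50 / 63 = 0.79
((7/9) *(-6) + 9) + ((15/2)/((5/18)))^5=43046734/3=14348911.33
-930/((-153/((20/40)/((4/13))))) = 2015/204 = 9.88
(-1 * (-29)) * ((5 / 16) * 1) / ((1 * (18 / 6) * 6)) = 145 / 288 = 0.50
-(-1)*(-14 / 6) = -7 / 3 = -2.33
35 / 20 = 1.75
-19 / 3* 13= -247 / 3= -82.33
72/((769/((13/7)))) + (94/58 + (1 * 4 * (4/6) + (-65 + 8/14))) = -28083962/468321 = -59.97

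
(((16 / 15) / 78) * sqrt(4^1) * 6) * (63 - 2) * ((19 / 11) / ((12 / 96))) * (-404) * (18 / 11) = -719210496 / 7865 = -91444.44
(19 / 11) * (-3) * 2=-114 / 11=-10.36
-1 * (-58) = 58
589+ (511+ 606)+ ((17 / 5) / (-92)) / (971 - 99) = 1706.00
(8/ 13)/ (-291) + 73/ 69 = 30623/ 29003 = 1.06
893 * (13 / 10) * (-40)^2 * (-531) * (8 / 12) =-657533760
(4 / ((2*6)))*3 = 1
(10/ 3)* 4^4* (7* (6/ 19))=1886.32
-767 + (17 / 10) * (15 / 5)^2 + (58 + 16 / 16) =-6927 / 10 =-692.70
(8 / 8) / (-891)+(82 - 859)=-692308 / 891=-777.00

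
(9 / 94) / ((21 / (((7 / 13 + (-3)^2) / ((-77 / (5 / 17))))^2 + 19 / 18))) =5508906691 / 1143255084972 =0.00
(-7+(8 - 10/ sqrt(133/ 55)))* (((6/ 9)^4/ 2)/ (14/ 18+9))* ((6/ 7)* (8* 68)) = 1088/ 231 - 10880* sqrt(7315)/ 30723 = -25.58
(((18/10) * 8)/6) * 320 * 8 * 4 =24576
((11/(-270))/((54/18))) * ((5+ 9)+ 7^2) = -77/90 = -0.86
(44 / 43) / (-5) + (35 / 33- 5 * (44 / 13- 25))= 10047424 / 92235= 108.93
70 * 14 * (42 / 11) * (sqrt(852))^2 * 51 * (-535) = -956839111200 / 11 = -86985373745.45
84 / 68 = 21 / 17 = 1.24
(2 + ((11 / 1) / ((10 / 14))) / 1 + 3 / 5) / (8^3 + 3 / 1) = 18 / 515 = 0.03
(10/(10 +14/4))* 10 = 200/27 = 7.41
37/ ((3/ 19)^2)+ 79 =14068/ 9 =1563.11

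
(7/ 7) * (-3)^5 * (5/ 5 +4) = -1215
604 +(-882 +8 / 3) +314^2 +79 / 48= 1573157 / 16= 98322.31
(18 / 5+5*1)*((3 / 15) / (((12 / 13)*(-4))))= -559 / 1200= -0.47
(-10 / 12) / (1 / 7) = -35 / 6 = -5.83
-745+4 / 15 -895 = -24596 / 15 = -1639.73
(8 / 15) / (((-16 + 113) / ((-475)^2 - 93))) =1240.04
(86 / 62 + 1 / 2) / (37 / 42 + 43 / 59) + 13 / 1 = 1752530 / 123659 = 14.17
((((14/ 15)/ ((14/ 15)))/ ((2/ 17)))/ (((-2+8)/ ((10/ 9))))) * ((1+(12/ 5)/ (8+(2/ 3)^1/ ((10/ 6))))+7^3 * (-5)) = -509830/ 189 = -2697.51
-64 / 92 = -16 / 23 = -0.70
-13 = -13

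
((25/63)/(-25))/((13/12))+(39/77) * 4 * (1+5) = 36460/3003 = 12.14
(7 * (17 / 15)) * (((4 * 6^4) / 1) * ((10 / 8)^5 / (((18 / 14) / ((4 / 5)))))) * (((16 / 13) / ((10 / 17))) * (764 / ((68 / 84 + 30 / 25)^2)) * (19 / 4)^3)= 15340091653254375 / 4630184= 3313063077.68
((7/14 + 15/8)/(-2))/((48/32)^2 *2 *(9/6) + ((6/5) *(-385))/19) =361/5340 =0.07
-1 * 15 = -15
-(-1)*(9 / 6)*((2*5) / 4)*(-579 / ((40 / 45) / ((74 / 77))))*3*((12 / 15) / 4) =-1735263 / 1232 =-1408.49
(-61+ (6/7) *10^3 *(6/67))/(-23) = -7391/10787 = -0.69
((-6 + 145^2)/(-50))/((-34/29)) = 609551/1700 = 358.56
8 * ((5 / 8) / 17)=5 / 17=0.29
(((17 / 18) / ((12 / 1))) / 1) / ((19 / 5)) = 85 / 4104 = 0.02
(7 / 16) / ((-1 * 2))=-7 / 32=-0.22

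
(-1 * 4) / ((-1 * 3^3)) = 4 / 27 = 0.15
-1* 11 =-11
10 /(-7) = -10 /7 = -1.43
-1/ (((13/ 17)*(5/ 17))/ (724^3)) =-109676489536/ 65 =-1687330608.25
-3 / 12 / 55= -1 / 220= -0.00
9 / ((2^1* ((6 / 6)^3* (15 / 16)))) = 24 / 5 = 4.80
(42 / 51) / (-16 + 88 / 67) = -469 / 8364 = -0.06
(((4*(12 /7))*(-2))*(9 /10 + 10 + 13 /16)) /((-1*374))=2811 /6545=0.43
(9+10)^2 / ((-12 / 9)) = -1083 / 4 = -270.75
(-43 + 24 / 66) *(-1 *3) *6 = 8442 / 11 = 767.45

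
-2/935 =-0.00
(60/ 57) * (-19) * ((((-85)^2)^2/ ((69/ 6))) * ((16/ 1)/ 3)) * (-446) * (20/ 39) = 298002928000000/ 2691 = 110740590115.20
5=5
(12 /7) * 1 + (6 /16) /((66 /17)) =2231 /1232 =1.81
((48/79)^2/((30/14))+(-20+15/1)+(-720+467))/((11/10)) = -234.39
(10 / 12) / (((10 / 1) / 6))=1 / 2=0.50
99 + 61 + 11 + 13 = 184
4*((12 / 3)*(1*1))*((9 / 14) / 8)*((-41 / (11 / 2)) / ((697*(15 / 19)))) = -114 / 6545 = -0.02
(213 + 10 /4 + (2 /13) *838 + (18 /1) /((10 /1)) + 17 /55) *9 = 4459869 /1430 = 3118.79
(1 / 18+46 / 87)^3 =28372625 / 142236648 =0.20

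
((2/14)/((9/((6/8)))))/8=1/672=0.00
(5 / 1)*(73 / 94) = 3.88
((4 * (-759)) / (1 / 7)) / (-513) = 7084 / 171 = 41.43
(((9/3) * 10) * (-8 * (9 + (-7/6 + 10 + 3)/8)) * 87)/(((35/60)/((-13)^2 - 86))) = -217929780/7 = -31132825.71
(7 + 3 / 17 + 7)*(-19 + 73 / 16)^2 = 12860001 / 4352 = 2954.96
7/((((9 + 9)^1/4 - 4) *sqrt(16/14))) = 7 *sqrt(14)/2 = 13.10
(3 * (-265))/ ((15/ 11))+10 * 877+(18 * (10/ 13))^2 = 1416003/ 169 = 8378.72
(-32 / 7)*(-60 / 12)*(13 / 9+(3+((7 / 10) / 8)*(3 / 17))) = 109178 / 1071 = 101.94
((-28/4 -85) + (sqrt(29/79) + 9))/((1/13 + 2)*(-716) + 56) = 1079/18604 -13*sqrt(2291)/1469716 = 0.06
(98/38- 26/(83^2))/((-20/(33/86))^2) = 367065963/387227934400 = 0.00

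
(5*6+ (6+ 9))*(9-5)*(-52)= -9360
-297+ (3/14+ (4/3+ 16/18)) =-294.56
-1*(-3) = 3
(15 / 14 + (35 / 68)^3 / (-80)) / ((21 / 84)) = 37671815 / 8804096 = 4.28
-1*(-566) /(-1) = -566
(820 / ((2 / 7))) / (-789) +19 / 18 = -12223 / 4734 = -2.58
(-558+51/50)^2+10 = 775591801/2500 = 310236.72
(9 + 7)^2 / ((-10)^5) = -8 / 3125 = -0.00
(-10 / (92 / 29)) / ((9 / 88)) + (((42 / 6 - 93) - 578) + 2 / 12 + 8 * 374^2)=462981725 / 414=1118313.35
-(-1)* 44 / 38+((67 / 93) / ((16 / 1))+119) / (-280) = 5800439 / 7916160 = 0.73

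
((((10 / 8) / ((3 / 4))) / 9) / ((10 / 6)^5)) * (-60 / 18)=-6 / 125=-0.05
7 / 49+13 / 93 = 184 / 651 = 0.28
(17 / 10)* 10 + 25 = 42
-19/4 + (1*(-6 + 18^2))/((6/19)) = 4009/4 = 1002.25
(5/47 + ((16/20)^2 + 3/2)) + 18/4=7927/1175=6.75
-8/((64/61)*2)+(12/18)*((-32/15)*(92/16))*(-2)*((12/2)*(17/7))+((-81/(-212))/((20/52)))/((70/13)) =104486569/445200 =234.70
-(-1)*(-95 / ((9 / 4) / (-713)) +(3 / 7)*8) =1896796 / 63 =30107.87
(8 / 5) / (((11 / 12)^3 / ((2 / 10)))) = 13824 / 33275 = 0.42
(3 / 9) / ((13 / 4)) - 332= -12944 / 39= -331.90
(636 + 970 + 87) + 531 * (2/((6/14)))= 4171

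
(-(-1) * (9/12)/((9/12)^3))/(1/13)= 208/9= 23.11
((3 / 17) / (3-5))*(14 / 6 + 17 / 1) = -29 / 17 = -1.71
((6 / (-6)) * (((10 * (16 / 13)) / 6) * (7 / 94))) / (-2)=140 / 1833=0.08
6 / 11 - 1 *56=-610 / 11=-55.45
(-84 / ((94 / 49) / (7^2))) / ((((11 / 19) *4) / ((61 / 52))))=-58437939 / 53768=-1086.85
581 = 581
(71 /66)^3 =357911 /287496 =1.24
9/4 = 2.25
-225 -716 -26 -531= -1498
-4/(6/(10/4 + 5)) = -5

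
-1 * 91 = -91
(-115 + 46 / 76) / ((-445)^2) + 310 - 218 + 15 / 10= 351789239 / 3762475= 93.50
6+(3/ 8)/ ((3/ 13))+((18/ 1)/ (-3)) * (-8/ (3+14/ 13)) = 8225/ 424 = 19.40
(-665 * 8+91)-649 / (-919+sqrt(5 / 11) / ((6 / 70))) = -437113663137 / 83605414+68145 * sqrt(55) / 83605414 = -5228.29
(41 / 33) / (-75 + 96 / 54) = -0.02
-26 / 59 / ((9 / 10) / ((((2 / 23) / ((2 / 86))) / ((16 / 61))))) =-170495 / 24426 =-6.98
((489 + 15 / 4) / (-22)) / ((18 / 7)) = -1533 / 176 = -8.71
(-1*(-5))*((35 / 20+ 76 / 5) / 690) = 113 / 920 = 0.12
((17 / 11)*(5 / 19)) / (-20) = -17 / 836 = -0.02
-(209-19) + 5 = -185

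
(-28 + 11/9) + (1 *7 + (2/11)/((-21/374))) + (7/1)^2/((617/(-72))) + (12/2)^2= 282442/38871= 7.27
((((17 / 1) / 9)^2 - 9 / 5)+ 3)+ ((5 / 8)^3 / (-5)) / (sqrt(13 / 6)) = 1931 / 405 - 25 *sqrt(78) / 6656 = 4.73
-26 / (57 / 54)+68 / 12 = -1081 / 57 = -18.96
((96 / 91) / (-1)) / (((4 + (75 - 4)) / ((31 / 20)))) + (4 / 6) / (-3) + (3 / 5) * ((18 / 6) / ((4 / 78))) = 7136761 / 204750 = 34.86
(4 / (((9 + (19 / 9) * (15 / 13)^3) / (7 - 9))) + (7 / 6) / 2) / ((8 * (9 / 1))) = -419 / 430368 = -0.00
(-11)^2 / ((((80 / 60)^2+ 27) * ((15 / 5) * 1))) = 363 / 259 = 1.40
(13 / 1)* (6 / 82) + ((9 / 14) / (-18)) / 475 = 518659 / 545300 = 0.95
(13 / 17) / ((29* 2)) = 13 / 986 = 0.01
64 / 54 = 32 / 27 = 1.19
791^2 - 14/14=625680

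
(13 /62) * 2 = 0.42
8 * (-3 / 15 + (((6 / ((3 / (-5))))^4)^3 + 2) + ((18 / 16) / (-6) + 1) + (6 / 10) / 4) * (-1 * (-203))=16240000000044863 / 10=1624000000004486.30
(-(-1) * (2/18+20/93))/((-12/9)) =-91/372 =-0.24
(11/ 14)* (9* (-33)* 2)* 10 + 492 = -29226/ 7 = -4175.14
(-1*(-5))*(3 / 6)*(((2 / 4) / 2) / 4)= 5 / 32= 0.16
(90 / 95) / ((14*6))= 3 / 266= 0.01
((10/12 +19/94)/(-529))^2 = 21316/5563518921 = 0.00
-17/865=-0.02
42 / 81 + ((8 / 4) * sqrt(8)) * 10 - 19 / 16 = 55.90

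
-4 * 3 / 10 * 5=-6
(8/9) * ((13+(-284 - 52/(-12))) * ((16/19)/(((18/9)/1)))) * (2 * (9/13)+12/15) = -1454080/6669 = -218.04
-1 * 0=0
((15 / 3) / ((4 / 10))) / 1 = 25 / 2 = 12.50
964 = 964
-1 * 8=-8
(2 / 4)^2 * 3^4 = 20.25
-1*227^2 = -51529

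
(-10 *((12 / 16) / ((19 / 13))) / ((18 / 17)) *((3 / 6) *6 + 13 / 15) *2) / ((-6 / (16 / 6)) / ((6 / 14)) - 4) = 25636 / 6327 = 4.05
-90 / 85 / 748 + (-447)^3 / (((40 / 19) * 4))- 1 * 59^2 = -5396463120383 / 508640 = -10609592.48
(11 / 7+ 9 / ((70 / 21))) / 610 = 299 / 42700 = 0.01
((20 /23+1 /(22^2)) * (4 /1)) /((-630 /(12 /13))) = -19406 /3798795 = -0.01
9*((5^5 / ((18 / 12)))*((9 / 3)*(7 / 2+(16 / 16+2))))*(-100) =-36562500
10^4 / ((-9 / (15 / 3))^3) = -1250000 / 729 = -1714.68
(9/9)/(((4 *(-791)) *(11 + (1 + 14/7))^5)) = -1/1701675136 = -0.00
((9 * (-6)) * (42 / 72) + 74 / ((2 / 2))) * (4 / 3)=170 / 3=56.67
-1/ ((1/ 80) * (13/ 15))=-1200/ 13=-92.31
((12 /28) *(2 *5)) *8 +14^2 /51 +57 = 33961 /357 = 95.13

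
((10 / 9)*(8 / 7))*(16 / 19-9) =-12400 / 1197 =-10.36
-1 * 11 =-11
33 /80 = 0.41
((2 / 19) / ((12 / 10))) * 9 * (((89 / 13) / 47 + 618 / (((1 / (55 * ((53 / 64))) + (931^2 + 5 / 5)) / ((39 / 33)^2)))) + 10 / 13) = 8972909753790 / 12409451370481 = 0.72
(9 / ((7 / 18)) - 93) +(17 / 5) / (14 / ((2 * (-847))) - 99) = -29305499 / 419300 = -69.89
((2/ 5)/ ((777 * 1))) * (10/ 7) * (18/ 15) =8/ 9065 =0.00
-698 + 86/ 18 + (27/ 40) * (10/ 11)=-692.61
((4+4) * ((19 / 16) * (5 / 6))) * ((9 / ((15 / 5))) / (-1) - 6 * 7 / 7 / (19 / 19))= -285 / 4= -71.25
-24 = -24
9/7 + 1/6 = 61/42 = 1.45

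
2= 2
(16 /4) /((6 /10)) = 20 /3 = 6.67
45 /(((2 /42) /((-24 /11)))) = -22680 /11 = -2061.82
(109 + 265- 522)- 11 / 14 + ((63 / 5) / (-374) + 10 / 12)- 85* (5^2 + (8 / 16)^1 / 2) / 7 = -35703751 / 78540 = -454.59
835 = 835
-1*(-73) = 73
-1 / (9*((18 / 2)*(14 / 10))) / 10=-1 / 1134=-0.00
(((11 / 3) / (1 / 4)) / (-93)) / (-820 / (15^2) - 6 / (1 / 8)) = 0.00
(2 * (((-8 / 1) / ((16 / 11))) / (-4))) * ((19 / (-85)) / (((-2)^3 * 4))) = 209 / 10880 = 0.02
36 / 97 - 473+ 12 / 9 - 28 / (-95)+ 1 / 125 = -470.99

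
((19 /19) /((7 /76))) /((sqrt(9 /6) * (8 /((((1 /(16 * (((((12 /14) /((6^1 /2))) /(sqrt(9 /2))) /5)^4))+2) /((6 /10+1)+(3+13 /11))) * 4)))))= 127022543285 * sqrt(6) /3419136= 90999.72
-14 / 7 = -2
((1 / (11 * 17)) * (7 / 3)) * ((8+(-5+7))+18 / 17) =1316 / 9537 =0.14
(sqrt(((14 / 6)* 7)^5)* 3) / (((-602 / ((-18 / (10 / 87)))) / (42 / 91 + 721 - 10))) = 1931995863* sqrt(3) / 5590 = 598625.22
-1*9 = -9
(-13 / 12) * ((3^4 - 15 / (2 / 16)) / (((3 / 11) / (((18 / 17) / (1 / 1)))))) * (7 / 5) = 39039 / 170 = 229.64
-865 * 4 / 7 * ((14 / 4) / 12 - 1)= 14705 / 42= 350.12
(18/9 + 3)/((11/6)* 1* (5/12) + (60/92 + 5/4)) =1656/883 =1.88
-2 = -2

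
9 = 9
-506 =-506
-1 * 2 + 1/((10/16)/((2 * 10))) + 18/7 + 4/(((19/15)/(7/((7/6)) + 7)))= 9792/133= 73.62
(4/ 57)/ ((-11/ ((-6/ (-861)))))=-0.00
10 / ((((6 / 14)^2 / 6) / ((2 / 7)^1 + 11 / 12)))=392.78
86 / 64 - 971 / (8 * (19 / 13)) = -49675 / 608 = -81.70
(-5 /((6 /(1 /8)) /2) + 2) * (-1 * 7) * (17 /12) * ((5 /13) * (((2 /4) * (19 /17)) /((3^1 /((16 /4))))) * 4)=-28595 /1404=-20.37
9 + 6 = 15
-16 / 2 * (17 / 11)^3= -39304 / 1331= -29.53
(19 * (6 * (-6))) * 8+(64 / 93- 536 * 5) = -758072 / 93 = -8151.31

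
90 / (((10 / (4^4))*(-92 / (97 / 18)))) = -3104 / 23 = -134.96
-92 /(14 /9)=-414 /7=-59.14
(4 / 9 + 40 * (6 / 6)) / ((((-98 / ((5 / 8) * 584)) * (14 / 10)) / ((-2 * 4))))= 379600 / 441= 860.77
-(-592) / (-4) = -148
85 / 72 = 1.18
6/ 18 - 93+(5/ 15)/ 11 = -1019/ 11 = -92.64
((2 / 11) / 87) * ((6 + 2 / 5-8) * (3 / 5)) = -16 / 7975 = -0.00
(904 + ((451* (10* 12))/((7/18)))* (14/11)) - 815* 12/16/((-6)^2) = 8544337/48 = 178007.02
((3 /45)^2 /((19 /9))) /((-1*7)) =-1 /3325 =-0.00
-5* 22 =-110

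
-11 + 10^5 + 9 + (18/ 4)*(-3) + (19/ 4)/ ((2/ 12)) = 100013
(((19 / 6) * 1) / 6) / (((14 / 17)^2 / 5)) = 3.89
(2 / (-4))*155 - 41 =-237 / 2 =-118.50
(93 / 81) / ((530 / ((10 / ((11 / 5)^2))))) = 775 / 173151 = 0.00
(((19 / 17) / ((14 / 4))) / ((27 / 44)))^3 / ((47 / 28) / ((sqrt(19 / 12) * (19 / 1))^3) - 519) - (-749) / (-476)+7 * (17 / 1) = 451391151103627723027799114881 / 3844041233585843202819919236 - 57259964801661952 * sqrt(57) / 6727072158775225604934858663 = 117.43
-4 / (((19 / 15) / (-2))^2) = -3600 / 361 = -9.97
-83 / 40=-2.08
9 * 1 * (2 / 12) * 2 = 3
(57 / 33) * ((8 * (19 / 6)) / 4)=361 / 33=10.94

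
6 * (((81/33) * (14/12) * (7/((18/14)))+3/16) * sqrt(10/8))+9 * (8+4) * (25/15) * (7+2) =8331 * sqrt(5)/176+1620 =1725.84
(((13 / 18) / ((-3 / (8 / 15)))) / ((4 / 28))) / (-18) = 182 / 3645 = 0.05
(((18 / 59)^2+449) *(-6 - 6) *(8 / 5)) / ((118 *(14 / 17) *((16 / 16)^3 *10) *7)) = -318911772 / 251589275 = -1.27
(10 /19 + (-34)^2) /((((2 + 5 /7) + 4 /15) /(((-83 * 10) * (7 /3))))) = -4468412900 /5947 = -751372.61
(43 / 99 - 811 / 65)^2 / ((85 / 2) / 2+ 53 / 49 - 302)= -1177042727056 / 2269846668375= -0.52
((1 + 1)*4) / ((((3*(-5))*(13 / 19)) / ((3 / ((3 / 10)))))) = -304 / 39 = -7.79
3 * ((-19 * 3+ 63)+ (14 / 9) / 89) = 4820 / 267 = 18.05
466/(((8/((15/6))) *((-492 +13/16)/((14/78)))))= -16310/306501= -0.05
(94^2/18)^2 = 19518724/81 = 240971.90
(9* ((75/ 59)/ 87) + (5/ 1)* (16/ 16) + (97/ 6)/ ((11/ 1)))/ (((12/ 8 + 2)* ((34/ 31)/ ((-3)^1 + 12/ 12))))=-23108857/ 6719097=-3.44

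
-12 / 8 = -3 / 2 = -1.50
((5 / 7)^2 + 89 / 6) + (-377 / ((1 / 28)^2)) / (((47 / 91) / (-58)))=458642535793 / 13818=33191672.88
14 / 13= 1.08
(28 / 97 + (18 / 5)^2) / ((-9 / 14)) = -449792 / 21825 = -20.61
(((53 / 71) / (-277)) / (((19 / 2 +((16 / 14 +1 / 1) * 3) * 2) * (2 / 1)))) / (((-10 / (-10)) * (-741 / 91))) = 0.00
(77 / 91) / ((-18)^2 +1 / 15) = 165 / 63193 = 0.00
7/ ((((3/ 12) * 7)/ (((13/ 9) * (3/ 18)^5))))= 13/ 17496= 0.00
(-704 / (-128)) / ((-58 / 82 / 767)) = -345917 / 58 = -5964.09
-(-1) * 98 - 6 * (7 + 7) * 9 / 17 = 910 / 17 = 53.53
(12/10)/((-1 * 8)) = -3/20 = -0.15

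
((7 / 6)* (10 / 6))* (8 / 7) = 20 / 9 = 2.22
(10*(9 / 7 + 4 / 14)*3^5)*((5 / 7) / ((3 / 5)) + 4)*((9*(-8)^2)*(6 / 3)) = 1118810880 / 49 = 22832875.10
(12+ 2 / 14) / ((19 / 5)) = 425 / 133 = 3.20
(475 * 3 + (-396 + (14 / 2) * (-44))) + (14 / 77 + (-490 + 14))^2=27481997 / 121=227123.94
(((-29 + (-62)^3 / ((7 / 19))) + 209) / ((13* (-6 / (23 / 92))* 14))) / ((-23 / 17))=-19239631 / 175812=-109.43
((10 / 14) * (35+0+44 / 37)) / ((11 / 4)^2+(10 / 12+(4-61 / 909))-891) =-19474416 / 661972661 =-0.03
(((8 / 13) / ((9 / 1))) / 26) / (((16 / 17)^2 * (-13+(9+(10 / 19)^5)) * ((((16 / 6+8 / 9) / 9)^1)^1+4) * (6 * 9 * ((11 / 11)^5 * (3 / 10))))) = -3577963055 / 339766088223744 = -0.00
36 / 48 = 3 / 4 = 0.75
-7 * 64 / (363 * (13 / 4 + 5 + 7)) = -1792 / 22143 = -0.08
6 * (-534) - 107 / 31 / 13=-1291319 / 403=-3204.27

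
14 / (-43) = -14 / 43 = -0.33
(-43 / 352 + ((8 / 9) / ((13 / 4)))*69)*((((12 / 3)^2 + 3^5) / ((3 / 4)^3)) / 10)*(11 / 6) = 13333061 / 6318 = 2110.33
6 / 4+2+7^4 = 4809 / 2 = 2404.50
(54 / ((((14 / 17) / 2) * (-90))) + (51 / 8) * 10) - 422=-50359 / 140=-359.71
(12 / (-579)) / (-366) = 2 / 35319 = 0.00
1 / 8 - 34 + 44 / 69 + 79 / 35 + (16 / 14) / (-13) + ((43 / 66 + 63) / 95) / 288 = -31.07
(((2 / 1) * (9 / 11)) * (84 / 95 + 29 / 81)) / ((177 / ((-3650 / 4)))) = -317185 / 30267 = -10.48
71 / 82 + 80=6631 / 82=80.87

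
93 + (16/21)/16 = 93.05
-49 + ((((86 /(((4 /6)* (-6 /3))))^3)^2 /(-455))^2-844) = 25043428375346311.90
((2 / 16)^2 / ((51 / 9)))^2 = 9 / 1183744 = 0.00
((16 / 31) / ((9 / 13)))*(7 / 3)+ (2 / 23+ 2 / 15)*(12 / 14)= 1299304 / 673785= 1.93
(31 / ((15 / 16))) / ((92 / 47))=5828 / 345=16.89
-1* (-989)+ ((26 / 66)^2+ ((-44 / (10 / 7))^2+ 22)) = 53355424 / 27225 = 1959.80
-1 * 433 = -433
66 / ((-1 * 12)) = -11 / 2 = -5.50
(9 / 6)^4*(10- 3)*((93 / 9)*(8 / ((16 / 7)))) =41013 / 32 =1281.66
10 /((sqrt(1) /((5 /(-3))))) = -50 /3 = -16.67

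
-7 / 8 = -0.88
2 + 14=16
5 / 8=0.62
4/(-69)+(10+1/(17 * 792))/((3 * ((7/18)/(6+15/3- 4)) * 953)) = 81789/16395412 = 0.00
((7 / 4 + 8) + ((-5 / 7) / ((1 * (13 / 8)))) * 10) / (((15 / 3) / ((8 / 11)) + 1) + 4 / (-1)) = 3898 / 2821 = 1.38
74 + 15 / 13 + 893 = 12586 / 13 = 968.15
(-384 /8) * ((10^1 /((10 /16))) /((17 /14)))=-10752 /17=-632.47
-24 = -24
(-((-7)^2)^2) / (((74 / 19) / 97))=-4425043 / 74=-59797.88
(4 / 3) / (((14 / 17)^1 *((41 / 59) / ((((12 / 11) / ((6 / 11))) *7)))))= 4012 / 123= 32.62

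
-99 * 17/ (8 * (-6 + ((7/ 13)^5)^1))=624886119/ 17687608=35.33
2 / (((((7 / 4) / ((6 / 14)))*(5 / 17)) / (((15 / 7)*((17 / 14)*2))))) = 20808 / 2401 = 8.67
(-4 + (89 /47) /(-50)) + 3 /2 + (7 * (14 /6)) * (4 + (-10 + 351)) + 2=6620493 /1175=5634.46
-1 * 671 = -671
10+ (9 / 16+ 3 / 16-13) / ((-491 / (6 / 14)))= 19661 / 1964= 10.01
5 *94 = 470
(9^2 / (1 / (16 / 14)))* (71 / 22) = 23004 / 77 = 298.75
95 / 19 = 5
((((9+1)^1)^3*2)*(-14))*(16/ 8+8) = -280000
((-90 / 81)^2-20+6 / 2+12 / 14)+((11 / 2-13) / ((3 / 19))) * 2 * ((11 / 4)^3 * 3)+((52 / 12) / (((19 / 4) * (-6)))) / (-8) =-4096841699 / 689472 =-5942.00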